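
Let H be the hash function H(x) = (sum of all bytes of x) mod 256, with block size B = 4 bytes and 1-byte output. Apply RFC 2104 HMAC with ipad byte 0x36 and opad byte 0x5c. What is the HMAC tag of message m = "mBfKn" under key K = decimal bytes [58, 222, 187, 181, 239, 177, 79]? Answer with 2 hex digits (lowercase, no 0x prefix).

f0

Key decimal bytes [58, 222, 187, 181, 239, 177, 79] = 3a de bb b5 ef b1 4f is 7 bytes > B = 4, so hash it first: H(key) = 77, then zero-pad to 4 bytes: K' = 77 00 00 00.
K' ⊕ ipad = 41 36 36 36.  K' ⊕ opad = 2b 5c 5c 5c.
Inner input = (K'⊕ipad) ∥ m = 41 36 36 36 ∥ 6d 42 66 4b 6e.
Inner hash: sum = 65+54+54+54+109+66+102+75+110 = 689; mod 256 = 177 → b1.
Outer input = (K'⊕opad) ∥ inner = 2b 5c 5c 5c ∥ b1.
Outer hash (tag): sum = 43+92+92+92+177 = 496; mod 256 = 240 → f0.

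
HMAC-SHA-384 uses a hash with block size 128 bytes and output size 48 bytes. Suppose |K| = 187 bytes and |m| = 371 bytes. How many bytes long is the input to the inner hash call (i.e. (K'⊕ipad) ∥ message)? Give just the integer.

499

Key is 187 > 128 bytes, so it is hashed to 48 bytes then zero-padded to 128: |K'| = 128.
Inner input = (K'⊕ipad) ∥ m → 128 + 371 = 499 bytes.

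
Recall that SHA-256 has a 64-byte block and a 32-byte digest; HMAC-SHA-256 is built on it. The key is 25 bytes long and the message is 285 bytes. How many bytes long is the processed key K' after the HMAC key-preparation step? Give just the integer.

Key is 25 ≤ 64 bytes, zero-padded: |K'| = 64.

64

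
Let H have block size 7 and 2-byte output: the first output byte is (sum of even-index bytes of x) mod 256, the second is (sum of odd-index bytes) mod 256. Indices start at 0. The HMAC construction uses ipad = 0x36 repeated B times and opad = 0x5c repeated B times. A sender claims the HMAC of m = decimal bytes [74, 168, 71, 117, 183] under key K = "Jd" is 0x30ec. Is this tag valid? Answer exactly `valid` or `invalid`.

Key "Jd" = 4a 64 is 2 bytes ≤ B = 7; zero-pad to 7 bytes: K' = 4a 64 00 00 00 00 00.
K' ⊕ ipad = 7c 52 36 36 36 36 36; K' ⊕ opad = 16 38 5c 5c 5c 5c 5c.
Inner hash: even-index sum = 571 mod 256 = 59; odd-index sum = 518 mod 256 = 6 → 3b 06.
Outer hash (recomputed tag): even-index sum = 304 mod 256 = 48; odd-index sum = 299 mod 256 = 43 → 30 2b.
Recomputed tag = 302b; claimed = 30ec → mismatch.

invalid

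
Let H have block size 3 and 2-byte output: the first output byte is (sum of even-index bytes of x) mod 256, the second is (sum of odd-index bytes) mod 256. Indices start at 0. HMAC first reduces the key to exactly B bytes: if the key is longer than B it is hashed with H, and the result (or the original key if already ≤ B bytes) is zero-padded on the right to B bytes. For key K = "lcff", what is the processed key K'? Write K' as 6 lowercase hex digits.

d2c900

|K| = 4 > B = 3, so first hash the key.
H(K): even-index sum = 210 mod 256 = 210; odd-index sum = 201 mod 256 = 201 → d2 c9.
Zero-pad H(K) = d2 c9 to 3 bytes: K' = d2 c9 00.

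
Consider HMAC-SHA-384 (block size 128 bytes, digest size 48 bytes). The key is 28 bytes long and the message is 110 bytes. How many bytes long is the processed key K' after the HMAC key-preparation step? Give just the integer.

128

Key is 28 ≤ 128 bytes, zero-padded: |K'| = 128.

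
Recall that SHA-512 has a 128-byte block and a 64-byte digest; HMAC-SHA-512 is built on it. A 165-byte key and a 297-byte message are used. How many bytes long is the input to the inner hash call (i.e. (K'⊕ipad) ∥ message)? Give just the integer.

425

Key is 165 > 128 bytes, so it is hashed to 64 bytes then zero-padded to 128: |K'| = 128.
Inner input = (K'⊕ipad) ∥ m → 128 + 297 = 425 bytes.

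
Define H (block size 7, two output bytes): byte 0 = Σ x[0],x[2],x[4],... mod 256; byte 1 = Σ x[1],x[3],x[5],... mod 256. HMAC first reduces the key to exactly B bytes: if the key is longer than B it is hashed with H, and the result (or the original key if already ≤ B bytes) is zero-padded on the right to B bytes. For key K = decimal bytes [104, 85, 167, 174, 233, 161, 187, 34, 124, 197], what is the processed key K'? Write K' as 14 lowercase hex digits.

2f8b0000000000

|K| = 10 > B = 7, so first hash the key.
H(K): even-index sum = 815 mod 256 = 47; odd-index sum = 651 mod 256 = 139 → 2f 8b.
Zero-pad H(K) = 2f 8b to 7 bytes: K' = 2f 8b 00 00 00 00 00.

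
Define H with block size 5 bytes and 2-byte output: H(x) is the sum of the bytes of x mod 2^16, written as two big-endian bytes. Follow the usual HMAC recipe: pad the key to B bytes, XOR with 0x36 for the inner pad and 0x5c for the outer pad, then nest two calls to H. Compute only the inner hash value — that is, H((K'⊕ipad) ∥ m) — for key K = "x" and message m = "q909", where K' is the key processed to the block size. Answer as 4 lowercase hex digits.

Key "x" = 78 is 1 byte ≤ B = 5; zero-pad to 5 bytes: K' = 78 00 00 00 00.
K' ⊕ ipad = 4e 36 36 36 36.
Inner input = 4e 36 36 36 36 ∥ 71 39 30 39.
Inner hash: sum = 78+54+54+54+54+113+57+48+57 = 569 → 02 39.

0239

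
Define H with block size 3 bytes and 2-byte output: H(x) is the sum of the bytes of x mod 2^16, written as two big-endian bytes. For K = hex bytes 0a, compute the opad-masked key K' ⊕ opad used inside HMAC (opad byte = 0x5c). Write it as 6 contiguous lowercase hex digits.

565c5c

Key hex bytes 0a is 1 byte ≤ B = 3; zero-pad to 3 bytes: K' = 0a 00 00.
XOR each byte with 0x5c: 0a⊕5c=56, 00⊕5c=5c, 00⊕5c=5c.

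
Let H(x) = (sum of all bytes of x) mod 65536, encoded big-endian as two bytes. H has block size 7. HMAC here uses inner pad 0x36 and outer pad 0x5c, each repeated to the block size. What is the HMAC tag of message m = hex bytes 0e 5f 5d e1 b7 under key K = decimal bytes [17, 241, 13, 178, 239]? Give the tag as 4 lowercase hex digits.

Key decimal bytes [17, 241, 13, 178, 239] = 11 f1 0d b2 ef is 5 bytes ≤ B = 7; zero-pad to 7 bytes: K' = 11 f1 0d b2 ef 00 00.
K' ⊕ ipad = 27 c7 3b 84 d9 36 36.  K' ⊕ opad = 4d ad 51 ee b3 5c 5c.
Inner input = (K'⊕ipad) ∥ m = 27 c7 3b 84 d9 36 36 ∥ 0e 5f 5d e1 b7.
Inner hash: sum = 39+199+59+132+217+54+54+14+95+93+225+183 = 1364 → 05 54.
Outer input = (K'⊕opad) ∥ inner = 4d ad 51 ee b3 5c 5c ∥ 05 54.
Outer hash (tag): sum = 77+173+81+238+179+92+92+5+84 = 1021 → 03 fd.

03fd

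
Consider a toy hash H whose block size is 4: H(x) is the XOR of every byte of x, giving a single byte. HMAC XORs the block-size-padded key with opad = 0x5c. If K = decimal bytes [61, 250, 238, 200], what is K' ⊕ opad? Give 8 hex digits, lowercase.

61a6b294

Key decimal bytes [61, 250, 238, 200] = 3d fa ee c8 is exactly B = 4 bytes: K' = 3d fa ee c8.
XOR each byte with 0x5c: 3d⊕5c=61, fa⊕5c=a6, ee⊕5c=b2, c8⊕5c=94.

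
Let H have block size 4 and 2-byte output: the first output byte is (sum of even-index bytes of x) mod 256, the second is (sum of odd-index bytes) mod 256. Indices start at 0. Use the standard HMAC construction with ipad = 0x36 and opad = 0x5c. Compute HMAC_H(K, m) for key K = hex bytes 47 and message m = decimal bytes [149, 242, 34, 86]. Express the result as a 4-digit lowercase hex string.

Key hex bytes 47 is 1 byte ≤ B = 4; zero-pad to 4 bytes: K' = 47 00 00 00.
K' ⊕ ipad = 71 36 36 36.  K' ⊕ opad = 1b 5c 5c 5c.
Inner input = (K'⊕ipad) ∥ m = 71 36 36 36 ∥ 95 f2 22 56.
Inner hash: even-index sum = 350 mod 256 = 94; odd-index sum = 436 mod 256 = 180 → 5e b4.
Outer input = (K'⊕opad) ∥ inner = 1b 5c 5c 5c ∥ 5e b4.
Outer hash (tag): even-index sum = 213 mod 256 = 213; odd-index sum = 364 mod 256 = 108 → d5 6c.

d56c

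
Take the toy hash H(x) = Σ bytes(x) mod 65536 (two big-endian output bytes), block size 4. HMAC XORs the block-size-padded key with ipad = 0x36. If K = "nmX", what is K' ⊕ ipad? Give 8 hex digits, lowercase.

585b6e36

Key "nmX" = 6e 6d 58 is 3 bytes ≤ B = 4; zero-pad to 4 bytes: K' = 6e 6d 58 00.
XOR each byte with 0x36: 6e⊕36=58, 6d⊕36=5b, 58⊕36=6e, 00⊕36=36.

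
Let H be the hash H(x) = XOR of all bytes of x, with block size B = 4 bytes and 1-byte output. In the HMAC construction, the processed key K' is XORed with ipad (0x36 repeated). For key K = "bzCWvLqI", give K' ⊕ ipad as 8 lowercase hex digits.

Key "bzCWvLqI" = 62 7a 43 57 76 4c 71 49 is 8 bytes > B = 4, so hash it first: H(key) = 0e, then zero-pad to 4 bytes: K' = 0e 00 00 00.
XOR each byte with 0x36: 0e⊕36=38, 00⊕36=36, 00⊕36=36, 00⊕36=36.

38363636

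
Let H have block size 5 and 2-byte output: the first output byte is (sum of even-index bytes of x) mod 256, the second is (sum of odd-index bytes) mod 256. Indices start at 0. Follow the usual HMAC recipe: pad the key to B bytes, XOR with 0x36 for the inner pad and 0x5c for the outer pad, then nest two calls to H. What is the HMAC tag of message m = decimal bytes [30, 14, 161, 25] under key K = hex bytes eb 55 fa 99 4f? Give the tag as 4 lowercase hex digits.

4117

Key hex bytes eb 55 fa 99 4f is exactly B = 5 bytes: K' = eb 55 fa 99 4f.
K' ⊕ ipad = dd 63 cc af 79.  K' ⊕ opad = b7 09 a6 c5 13.
Inner input = (K'⊕ipad) ∥ m = dd 63 cc af 79 ∥ 1e 0e a1 19.
Inner hash: even-index sum = 585 mod 256 = 73; odd-index sum = 465 mod 256 = 209 → 49 d1.
Outer input = (K'⊕opad) ∥ inner = b7 09 a6 c5 13 ∥ 49 d1.
Outer hash (tag): even-index sum = 577 mod 256 = 65; odd-index sum = 279 mod 256 = 23 → 41 17.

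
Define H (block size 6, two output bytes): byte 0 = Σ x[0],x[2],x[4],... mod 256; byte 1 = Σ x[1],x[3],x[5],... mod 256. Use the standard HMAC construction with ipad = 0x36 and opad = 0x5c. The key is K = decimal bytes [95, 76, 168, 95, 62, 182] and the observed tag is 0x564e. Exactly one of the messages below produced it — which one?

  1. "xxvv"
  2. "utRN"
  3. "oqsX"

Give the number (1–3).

Key decimal bytes [95, 76, 168, 95, 62, 182] = 5f 4c a8 5f 3e b6 is exactly B = 6 bytes: K' = 5f 4c a8 5f 3e b6.
K' ⊕ ipad = 69 7a 9e 69 08 80; K' ⊕ opad = 03 10 f4 03 62 ea.
m1: inner = H(69 7a 9e 69 08 80 78 78 76 76) = fd 51; tag = H(03 10 f4 03 62 ea fd 51) = 564e ← matches
m2: inner = H(69 7a 9e 69 08 80 75 74 52 4e) = d6 25; tag = H(03 10 f4 03 62 ea d6 25) = 2f22
m3: inner = H(69 7a 9e 69 08 80 6f 71 73 58) = f1 2c; tag = H(03 10 f4 03 62 ea f1 2c) = 4a29

1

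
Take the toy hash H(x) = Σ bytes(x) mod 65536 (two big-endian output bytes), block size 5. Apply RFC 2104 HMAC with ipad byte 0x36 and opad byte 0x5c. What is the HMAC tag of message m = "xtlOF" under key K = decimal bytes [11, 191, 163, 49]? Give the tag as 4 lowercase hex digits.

038a

Key decimal bytes [11, 191, 163, 49] = 0b bf a3 31 is 4 bytes ≤ B = 5; zero-pad to 5 bytes: K' = 0b bf a3 31 00.
K' ⊕ ipad = 3d 89 95 07 36.  K' ⊕ opad = 57 e3 ff 6d 5c.
Inner input = (K'⊕ipad) ∥ m = 3d 89 95 07 36 ∥ 78 74 6c 4f 46.
Inner hash: sum = 61+137+149+7+54+120+116+108+79+70 = 901 → 03 85.
Outer input = (K'⊕opad) ∥ inner = 57 e3 ff 6d 5c ∥ 03 85.
Outer hash (tag): sum = 87+227+255+109+92+3+133 = 906 → 03 8a.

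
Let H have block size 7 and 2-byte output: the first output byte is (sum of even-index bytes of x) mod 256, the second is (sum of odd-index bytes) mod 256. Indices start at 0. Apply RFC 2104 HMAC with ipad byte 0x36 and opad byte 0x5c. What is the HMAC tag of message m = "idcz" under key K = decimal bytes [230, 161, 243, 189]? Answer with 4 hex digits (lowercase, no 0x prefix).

Key decimal bytes [230, 161, 243, 189] = e6 a1 f3 bd is 4 bytes ≤ B = 7; zero-pad to 7 bytes: K' = e6 a1 f3 bd 00 00 00.
K' ⊕ ipad = d0 97 c5 8b 36 36 36.  K' ⊕ opad = ba fd af e1 5c 5c 5c.
Inner input = (K'⊕ipad) ∥ m = d0 97 c5 8b 36 36 36 ∥ 69 64 63 7a.
Inner hash: even-index sum = 735 mod 256 = 223; odd-index sum = 548 mod 256 = 36 → df 24.
Outer input = (K'⊕opad) ∥ inner = ba fd af e1 5c 5c 5c ∥ df 24.
Outer hash (tag): even-index sum = 581 mod 256 = 69; odd-index sum = 793 mod 256 = 25 → 45 19.

4519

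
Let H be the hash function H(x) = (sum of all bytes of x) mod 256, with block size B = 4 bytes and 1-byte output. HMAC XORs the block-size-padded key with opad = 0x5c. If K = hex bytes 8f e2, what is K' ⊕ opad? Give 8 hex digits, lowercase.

d3be5c5c

Key hex bytes 8f e2 is 2 bytes ≤ B = 4; zero-pad to 4 bytes: K' = 8f e2 00 00.
XOR each byte with 0x5c: 8f⊕5c=d3, e2⊕5c=be, 00⊕5c=5c, 00⊕5c=5c.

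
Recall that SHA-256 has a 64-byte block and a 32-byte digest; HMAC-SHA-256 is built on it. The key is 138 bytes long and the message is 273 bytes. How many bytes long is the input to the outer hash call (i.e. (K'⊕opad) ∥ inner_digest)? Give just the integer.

96

Key is 138 > 64 bytes, so it is hashed to 32 bytes then zero-padded to 64: |K'| = 64.
Outer input = (K'⊕opad) ∥ H(inner) → 64 + 32 = 96 bytes.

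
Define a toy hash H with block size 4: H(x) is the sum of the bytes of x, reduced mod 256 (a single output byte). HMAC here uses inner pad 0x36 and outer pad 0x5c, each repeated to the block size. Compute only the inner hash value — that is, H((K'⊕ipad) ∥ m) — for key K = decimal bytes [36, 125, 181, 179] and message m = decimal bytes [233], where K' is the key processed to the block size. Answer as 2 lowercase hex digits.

Key decimal bytes [36, 125, 181, 179] = 24 7d b5 b3 is exactly B = 4 bytes: K' = 24 7d b5 b3.
K' ⊕ ipad = 12 4b 83 85.
Inner input = 12 4b 83 85 ∥ e9.
Inner hash: sum = 18+75+131+133+233 = 590; mod 256 = 78 → 4e.

4e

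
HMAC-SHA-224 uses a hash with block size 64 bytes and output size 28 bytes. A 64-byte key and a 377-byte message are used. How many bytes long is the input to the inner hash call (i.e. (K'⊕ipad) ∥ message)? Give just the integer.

441

Key is 64 ≤ 64 bytes, zero-padded: |K'| = 64.
Inner input = (K'⊕ipad) ∥ m → 64 + 377 = 441 bytes.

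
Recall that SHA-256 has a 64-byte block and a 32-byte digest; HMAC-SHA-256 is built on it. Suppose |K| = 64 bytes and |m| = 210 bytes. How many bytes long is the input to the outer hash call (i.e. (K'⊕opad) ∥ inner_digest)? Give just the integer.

Key is 64 ≤ 64 bytes, zero-padded: |K'| = 64.
Outer input = (K'⊕opad) ∥ H(inner) → 64 + 32 = 96 bytes.

96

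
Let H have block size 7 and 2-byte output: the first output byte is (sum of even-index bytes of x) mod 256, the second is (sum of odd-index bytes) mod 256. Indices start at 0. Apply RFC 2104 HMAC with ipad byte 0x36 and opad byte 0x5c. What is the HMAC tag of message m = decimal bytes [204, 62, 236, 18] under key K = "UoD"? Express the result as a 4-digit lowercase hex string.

567c

Key "UoD" = 55 6f 44 is 3 bytes ≤ B = 7; zero-pad to 7 bytes: K' = 55 6f 44 00 00 00 00.
K' ⊕ ipad = 63 59 72 36 36 36 36.  K' ⊕ opad = 09 33 18 5c 5c 5c 5c.
Inner input = (K'⊕ipad) ∥ m = 63 59 72 36 36 36 36 ∥ cc 3e ec 12.
Inner hash: even-index sum = 401 mod 256 = 145; odd-index sum = 637 mod 256 = 125 → 91 7d.
Outer input = (K'⊕opad) ∥ inner = 09 33 18 5c 5c 5c 5c ∥ 91 7d.
Outer hash (tag): even-index sum = 342 mod 256 = 86; odd-index sum = 380 mod 256 = 124 → 56 7c.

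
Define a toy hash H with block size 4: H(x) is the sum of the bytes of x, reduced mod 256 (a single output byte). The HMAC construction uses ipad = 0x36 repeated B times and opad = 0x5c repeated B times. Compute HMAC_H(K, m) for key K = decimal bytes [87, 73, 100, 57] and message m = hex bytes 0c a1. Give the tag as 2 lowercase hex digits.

ab

Key decimal bytes [87, 73, 100, 57] = 57 49 64 39 is exactly B = 4 bytes: K' = 57 49 64 39.
K' ⊕ ipad = 61 7f 52 0f.  K' ⊕ opad = 0b 15 38 65.
Inner input = (K'⊕ipad) ∥ m = 61 7f 52 0f ∥ 0c a1.
Inner hash: sum = 97+127+82+15+12+161 = 494; mod 256 = 238 → ee.
Outer input = (K'⊕opad) ∥ inner = 0b 15 38 65 ∥ ee.
Outer hash (tag): sum = 11+21+56+101+238 = 427; mod 256 = 171 → ab.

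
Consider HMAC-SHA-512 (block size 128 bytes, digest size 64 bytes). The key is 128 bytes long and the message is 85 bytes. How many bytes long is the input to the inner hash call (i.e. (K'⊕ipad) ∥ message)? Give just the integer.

213

Key is 128 ≤ 128 bytes, zero-padded: |K'| = 128.
Inner input = (K'⊕ipad) ∥ m → 128 + 85 = 213 bytes.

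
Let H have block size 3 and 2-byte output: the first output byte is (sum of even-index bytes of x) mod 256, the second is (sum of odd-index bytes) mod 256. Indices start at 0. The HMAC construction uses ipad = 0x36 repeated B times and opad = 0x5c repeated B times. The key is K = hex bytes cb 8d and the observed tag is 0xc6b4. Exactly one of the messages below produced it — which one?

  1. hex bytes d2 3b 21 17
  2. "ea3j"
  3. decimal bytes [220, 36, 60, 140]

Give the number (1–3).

Key hex bytes cb 8d is 2 bytes ≤ B = 3; zero-pad to 3 bytes: K' = cb 8d 00.
K' ⊕ ipad = fd bb 36; K' ⊕ opad = 97 d1 5c.
m1: inner = H(fd bb 36 d2 3b 21 17) = 85 ae; tag = H(97 d1 5c 85 ae) = a156
m2: inner = H(fd bb 36 65 61 33 6a) = fe 53; tag = H(97 d1 5c fe 53) = 46cf
m3: inner = H(fd bb 36 dc 24 3c 8c) = e3 d3; tag = H(97 d1 5c e3 d3) = c6b4 ← matches

3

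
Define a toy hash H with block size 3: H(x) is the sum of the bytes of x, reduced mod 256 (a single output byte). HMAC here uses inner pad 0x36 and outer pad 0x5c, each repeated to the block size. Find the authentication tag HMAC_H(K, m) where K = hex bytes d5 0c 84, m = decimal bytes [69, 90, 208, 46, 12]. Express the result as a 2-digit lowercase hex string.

Key hex bytes d5 0c 84 is exactly B = 3 bytes: K' = d5 0c 84.
K' ⊕ ipad = e3 3a b2.  K' ⊕ opad = 89 50 d8.
Inner input = (K'⊕ipad) ∥ m = e3 3a b2 ∥ 45 5a d0 2e 0c.
Inner hash: sum = 227+58+178+69+90+208+46+12 = 888; mod 256 = 120 → 78.
Outer input = (K'⊕opad) ∥ inner = 89 50 d8 ∥ 78.
Outer hash (tag): sum = 137+80+216+120 = 553; mod 256 = 41 → 29.

29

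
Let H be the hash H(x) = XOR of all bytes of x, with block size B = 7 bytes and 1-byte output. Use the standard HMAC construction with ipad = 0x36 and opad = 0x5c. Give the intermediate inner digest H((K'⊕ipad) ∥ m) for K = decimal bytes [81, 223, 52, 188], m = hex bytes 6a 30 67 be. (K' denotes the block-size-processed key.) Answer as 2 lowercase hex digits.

Key decimal bytes [81, 223, 52, 188] = 51 df 34 bc is 4 bytes ≤ B = 7; zero-pad to 7 bytes: K' = 51 df 34 bc 00 00 00.
K' ⊕ ipad = 67 e9 02 8a 36 36 36.
Inner input = 67 e9 02 8a 36 36 36 ∥ 6a 30 67 be.
Inner hash: XOR 67⊕e9⊕02⊕8a⊕36⊕36⊕36⊕6a⊕30⊕67⊕be = b3.

b3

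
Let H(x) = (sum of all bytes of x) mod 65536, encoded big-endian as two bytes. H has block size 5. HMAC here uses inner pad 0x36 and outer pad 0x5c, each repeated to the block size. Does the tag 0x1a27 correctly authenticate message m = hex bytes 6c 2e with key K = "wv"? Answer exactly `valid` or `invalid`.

Key "wv" = 77 76 is 2 bytes ≤ B = 5; zero-pad to 5 bytes: K' = 77 76 00 00 00.
K' ⊕ ipad = 41 40 36 36 36; K' ⊕ opad = 2b 2a 5c 5c 5c.
Inner hash: sum = 65+64+54+54+54+108+46 = 445 → 01 bd.
Outer hash (recomputed tag): sum = 43+42+92+92+92+1+189 = 551 → 02 27.
Recomputed tag = 0227; claimed = 1a27 → mismatch.

invalid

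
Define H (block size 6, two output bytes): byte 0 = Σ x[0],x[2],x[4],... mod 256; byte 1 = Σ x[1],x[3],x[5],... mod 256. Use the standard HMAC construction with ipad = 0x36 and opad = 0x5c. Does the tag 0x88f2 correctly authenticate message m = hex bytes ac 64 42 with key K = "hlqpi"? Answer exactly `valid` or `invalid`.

Key "hlqpi" = 68 6c 71 70 69 is 5 bytes ≤ B = 6; zero-pad to 6 bytes: K' = 68 6c 71 70 69 00.
K' ⊕ ipad = 5e 5a 47 46 5f 36; K' ⊕ opad = 34 30 2d 2c 35 5c.
Inner hash: even-index sum = 498 mod 256 = 242; odd-index sum = 314 mod 256 = 58 → f2 3a.
Outer hash (recomputed tag): even-index sum = 392 mod 256 = 136; odd-index sum = 242 mod 256 = 242 → 88 f2.
Recomputed tag = 88f2; claimed = 88f2 → match.

valid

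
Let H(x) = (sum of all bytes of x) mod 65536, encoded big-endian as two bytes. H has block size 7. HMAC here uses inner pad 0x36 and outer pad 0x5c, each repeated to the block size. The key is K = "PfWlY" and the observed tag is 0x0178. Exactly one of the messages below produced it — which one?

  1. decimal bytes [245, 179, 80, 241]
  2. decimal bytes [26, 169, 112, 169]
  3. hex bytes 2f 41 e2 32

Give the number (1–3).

Key "PfWlY" = 50 66 57 6c 59 is 5 bytes ≤ B = 7; zero-pad to 7 bytes: K' = 50 66 57 6c 59 00 00.
K' ⊕ ipad = 66 50 61 5a 6f 36 36; K' ⊕ opad = 0c 3a 0b 30 05 5c 5c.
m1: inner = H(66 50 61 5a 6f 36 36 f5 b3 50 f1) = 05 35; tag = H(0c 3a 0b 30 05 5c 5c 05 35) = 0178 ← matches
m2: inner = H(66 50 61 5a 6f 36 36 1a a9 70 a9) = 04 28; tag = H(0c 3a 0b 30 05 5c 5c 04 28) = 016a
m3: inner = H(66 50 61 5a 6f 36 36 2f 41 e2 32) = 03 d0; tag = H(0c 3a 0b 30 05 5c 5c 03 d0) = 0211

1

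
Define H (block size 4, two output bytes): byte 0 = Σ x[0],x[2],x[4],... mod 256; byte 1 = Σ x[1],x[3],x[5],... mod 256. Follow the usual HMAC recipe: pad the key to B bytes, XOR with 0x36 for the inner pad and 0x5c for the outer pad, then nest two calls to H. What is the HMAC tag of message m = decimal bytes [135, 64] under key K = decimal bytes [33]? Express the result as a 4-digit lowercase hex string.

ad64

Key decimal bytes [33] = 21 is 1 byte ≤ B = 4; zero-pad to 4 bytes: K' = 21 00 00 00.
K' ⊕ ipad = 17 36 36 36.  K' ⊕ opad = 7d 5c 5c 5c.
Inner input = (K'⊕ipad) ∥ m = 17 36 36 36 ∥ 87 40.
Inner hash: even-index sum = 212 mod 256 = 212; odd-index sum = 172 mod 256 = 172 → d4 ac.
Outer input = (K'⊕opad) ∥ inner = 7d 5c 5c 5c ∥ d4 ac.
Outer hash (tag): even-index sum = 429 mod 256 = 173; odd-index sum = 356 mod 256 = 100 → ad 64.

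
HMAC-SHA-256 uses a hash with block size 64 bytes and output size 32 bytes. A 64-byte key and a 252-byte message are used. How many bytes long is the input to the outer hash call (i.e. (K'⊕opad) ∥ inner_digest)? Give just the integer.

96

Key is 64 ≤ 64 bytes, zero-padded: |K'| = 64.
Outer input = (K'⊕opad) ∥ H(inner) → 64 + 32 = 96 bytes.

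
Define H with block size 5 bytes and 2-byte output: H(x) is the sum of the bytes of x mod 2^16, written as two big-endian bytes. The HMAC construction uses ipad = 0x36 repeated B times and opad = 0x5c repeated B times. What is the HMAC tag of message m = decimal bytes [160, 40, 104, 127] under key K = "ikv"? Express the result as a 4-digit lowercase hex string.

Key "ikv" = 69 6b 76 is 3 bytes ≤ B = 5; zero-pad to 5 bytes: K' = 69 6b 76 00 00.
K' ⊕ ipad = 5f 5d 40 36 36.  K' ⊕ opad = 35 37 2a 5c 5c.
Inner input = (K'⊕ipad) ∥ m = 5f 5d 40 36 36 ∥ a0 28 68 7f.
Inner hash: sum = 95+93+64+54+54+160+40+104+127 = 791 → 03 17.
Outer input = (K'⊕opad) ∥ inner = 35 37 2a 5c 5c ∥ 03 17.
Outer hash (tag): sum = 53+55+42+92+92+3+23 = 360 → 01 68.

0168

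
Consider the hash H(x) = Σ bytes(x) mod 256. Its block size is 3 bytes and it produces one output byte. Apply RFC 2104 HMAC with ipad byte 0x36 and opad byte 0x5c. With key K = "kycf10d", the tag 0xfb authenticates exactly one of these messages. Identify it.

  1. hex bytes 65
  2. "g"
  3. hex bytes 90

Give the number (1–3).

1

Key "kycf10d" = 6b 79 63 66 31 30 64 is 7 bytes > B = 3, so hash it first: H(key) = 72, then zero-pad to 3 bytes: K' = 72 00 00.
K' ⊕ ipad = 44 36 36; K' ⊕ opad = 2e 5c 5c.
m1: inner = H(44 36 36 65) = 15; tag = H(2e 5c 5c 15) = fb ← matches
m2: inner = H(44 36 36 67) = 17; tag = H(2e 5c 5c 17) = fd
m3: inner = H(44 36 36 90) = 40; tag = H(2e 5c 5c 40) = 26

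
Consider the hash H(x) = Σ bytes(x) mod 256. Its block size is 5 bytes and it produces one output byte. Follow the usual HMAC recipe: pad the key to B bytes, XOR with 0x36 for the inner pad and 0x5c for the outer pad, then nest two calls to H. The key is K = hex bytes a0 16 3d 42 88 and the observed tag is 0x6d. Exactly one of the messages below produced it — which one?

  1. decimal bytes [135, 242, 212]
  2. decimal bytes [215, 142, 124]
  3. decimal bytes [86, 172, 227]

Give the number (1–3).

2

Key hex bytes a0 16 3d 42 88 is exactly B = 5 bytes: K' = a0 16 3d 42 88.
K' ⊕ ipad = 96 20 0b 74 be; K' ⊕ opad = fc 4a 61 1e d4.
m1: inner = H(96 20 0b 74 be 87 f2 d4) = 40; tag = H(fc 4a 61 1e d4 40) = d9
m2: inner = H(96 20 0b 74 be d7 8e 7c) = d4; tag = H(fc 4a 61 1e d4 d4) = 6d ← matches
m3: inner = H(96 20 0b 74 be 56 ac e3) = d8; tag = H(fc 4a 61 1e d4 d8) = 71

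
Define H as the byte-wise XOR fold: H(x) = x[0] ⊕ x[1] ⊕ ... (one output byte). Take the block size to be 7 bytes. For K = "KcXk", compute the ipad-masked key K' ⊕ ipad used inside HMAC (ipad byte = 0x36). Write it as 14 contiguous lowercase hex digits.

Key "KcXk" = 4b 63 58 6b is 4 bytes ≤ B = 7; zero-pad to 7 bytes: K' = 4b 63 58 6b 00 00 00.
XOR each byte with 0x36: 4b⊕36=7d, 63⊕36=55, 58⊕36=6e, 6b⊕36=5d, 00⊕36=36, 00⊕36=36, 00⊕36=36.

7d556e5d363636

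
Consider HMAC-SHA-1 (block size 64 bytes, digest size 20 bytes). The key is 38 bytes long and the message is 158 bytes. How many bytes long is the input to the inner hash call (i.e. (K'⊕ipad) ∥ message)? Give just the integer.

222

Key is 38 ≤ 64 bytes, zero-padded: |K'| = 64.
Inner input = (K'⊕ipad) ∥ m → 64 + 158 = 222 bytes.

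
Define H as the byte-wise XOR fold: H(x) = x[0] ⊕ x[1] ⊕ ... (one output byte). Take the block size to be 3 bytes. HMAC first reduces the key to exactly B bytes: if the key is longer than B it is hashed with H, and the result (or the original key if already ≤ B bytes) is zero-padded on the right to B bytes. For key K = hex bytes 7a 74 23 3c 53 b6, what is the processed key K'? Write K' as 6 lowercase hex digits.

f40000

|K| = 6 > B = 3, so first hash the key.
H(K): XOR 7a⊕74⊕23⊕3c⊕53⊕b6 = f4.
Zero-pad H(K) = f4 to 3 bytes: K' = f4 00 00.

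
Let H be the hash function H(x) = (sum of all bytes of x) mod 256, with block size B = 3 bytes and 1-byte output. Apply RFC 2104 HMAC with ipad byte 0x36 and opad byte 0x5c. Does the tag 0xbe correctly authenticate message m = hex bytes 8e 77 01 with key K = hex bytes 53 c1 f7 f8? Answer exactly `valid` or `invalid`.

valid

Key hex bytes 53 c1 f7 f8 is 4 bytes > B = 3, so hash it first: H(key) = 03, then zero-pad to 3 bytes: K' = 03 00 00.
K' ⊕ ipad = 35 36 36; K' ⊕ opad = 5f 5c 5c.
Inner hash: sum = 53+54+54+142+119+1 = 423; mod 256 = 167 → a7.
Outer hash (recomputed tag): sum = 95+92+92+167 = 446; mod 256 = 190 → be.
Recomputed tag = be; claimed = be → match.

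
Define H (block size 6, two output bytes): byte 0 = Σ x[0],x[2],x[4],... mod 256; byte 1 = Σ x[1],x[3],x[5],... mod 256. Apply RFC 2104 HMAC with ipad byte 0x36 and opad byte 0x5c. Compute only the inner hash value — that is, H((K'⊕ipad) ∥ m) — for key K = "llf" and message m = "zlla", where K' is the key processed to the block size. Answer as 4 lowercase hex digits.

c693

Key "llf" = 6c 6c 66 is 3 bytes ≤ B = 6; zero-pad to 6 bytes: K' = 6c 6c 66 00 00 00.
K' ⊕ ipad = 5a 5a 50 36 36 36.
Inner input = 5a 5a 50 36 36 36 ∥ 7a 6c 6c 61.
Inner hash: even-index sum = 454 mod 256 = 198; odd-index sum = 403 mod 256 = 147 → c6 93.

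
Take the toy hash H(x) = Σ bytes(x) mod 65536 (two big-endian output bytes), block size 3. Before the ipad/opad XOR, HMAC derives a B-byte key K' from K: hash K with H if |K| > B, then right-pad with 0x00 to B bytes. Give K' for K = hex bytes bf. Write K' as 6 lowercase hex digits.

bf0000

Key hex bytes bf is 1 byte ≤ B = 3; zero-pad to 3 bytes: K' = bf 00 00.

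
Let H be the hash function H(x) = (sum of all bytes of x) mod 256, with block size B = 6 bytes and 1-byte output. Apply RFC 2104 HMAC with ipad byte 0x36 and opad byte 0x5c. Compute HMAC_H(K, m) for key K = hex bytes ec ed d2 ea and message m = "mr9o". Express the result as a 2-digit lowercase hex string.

c5

Key hex bytes ec ed d2 ea is 4 bytes ≤ B = 6; zero-pad to 6 bytes: K' = ec ed d2 ea 00 00.
K' ⊕ ipad = da db e4 dc 36 36.  K' ⊕ opad = b0 b1 8e b6 5c 5c.
Inner input = (K'⊕ipad) ∥ m = da db e4 dc 36 36 ∥ 6d 72 39 6f.
Inner hash: sum = 218+219+228+220+54+54+109+114+57+111 = 1384; mod 256 = 104 → 68.
Outer input = (K'⊕opad) ∥ inner = b0 b1 8e b6 5c 5c ∥ 68.
Outer hash (tag): sum = 176+177+142+182+92+92+104 = 965; mod 256 = 197 → c5.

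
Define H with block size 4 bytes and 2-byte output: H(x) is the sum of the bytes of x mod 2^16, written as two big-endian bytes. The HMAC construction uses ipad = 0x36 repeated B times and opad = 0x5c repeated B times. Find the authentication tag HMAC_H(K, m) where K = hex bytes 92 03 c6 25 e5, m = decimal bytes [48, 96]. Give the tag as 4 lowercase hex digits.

Key hex bytes 92 03 c6 25 e5 is 5 bytes > B = 4, so hash it first: H(key) = 02 65, then zero-pad to 4 bytes: K' = 02 65 00 00.
K' ⊕ ipad = 34 53 36 36.  K' ⊕ opad = 5e 39 5c 5c.
Inner input = (K'⊕ipad) ∥ m = 34 53 36 36 ∥ 30 60.
Inner hash: sum = 52+83+54+54+48+96 = 387 → 01 83.
Outer input = (K'⊕opad) ∥ inner = 5e 39 5c 5c ∥ 01 83.
Outer hash (tag): sum = 94+57+92+92+1+131 = 467 → 01 d3.

01d3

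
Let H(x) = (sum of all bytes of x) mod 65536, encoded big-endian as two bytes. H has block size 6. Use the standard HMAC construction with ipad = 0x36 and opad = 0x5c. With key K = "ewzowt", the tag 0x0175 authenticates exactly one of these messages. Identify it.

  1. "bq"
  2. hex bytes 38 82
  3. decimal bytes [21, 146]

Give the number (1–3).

3

Key "ewzowt" = 65 77 7a 6f 77 74 is exactly B = 6 bytes: K' = 65 77 7a 6f 77 74.
K' ⊕ ipad = 53 41 4c 59 41 42; K' ⊕ opad = 39 2b 26 33 2b 28.
m1: inner = H(53 41 4c 59 41 42 62 71) = 02 8f; tag = H(39 2b 26 33 2b 28 02 8f) = 01a1
m2: inner = H(53 41 4c 59 41 42 38 82) = 02 76; tag = H(39 2b 26 33 2b 28 02 76) = 0188
m3: inner = H(53 41 4c 59 41 42 15 92) = 02 63; tag = H(39 2b 26 33 2b 28 02 63) = 0175 ← matches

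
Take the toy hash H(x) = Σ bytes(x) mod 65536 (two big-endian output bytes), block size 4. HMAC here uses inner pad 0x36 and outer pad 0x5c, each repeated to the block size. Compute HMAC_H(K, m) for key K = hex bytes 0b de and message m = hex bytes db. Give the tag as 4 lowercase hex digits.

01ff

Key hex bytes 0b de is 2 bytes ≤ B = 4; zero-pad to 4 bytes: K' = 0b de 00 00.
K' ⊕ ipad = 3d e8 36 36.  K' ⊕ opad = 57 82 5c 5c.
Inner input = (K'⊕ipad) ∥ m = 3d e8 36 36 ∥ db.
Inner hash: sum = 61+232+54+54+219 = 620 → 02 6c.
Outer input = (K'⊕opad) ∥ inner = 57 82 5c 5c ∥ 02 6c.
Outer hash (tag): sum = 87+130+92+92+2+108 = 511 → 01 ff.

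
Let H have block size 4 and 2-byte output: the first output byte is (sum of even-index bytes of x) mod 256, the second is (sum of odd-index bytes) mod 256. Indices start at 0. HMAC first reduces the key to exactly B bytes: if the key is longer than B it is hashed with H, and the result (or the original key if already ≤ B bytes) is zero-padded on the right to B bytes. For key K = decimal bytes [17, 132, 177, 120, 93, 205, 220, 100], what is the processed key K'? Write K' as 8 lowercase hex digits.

|K| = 8 > B = 4, so first hash the key.
H(K): even-index sum = 507 mod 256 = 251; odd-index sum = 557 mod 256 = 45 → fb 2d.
Zero-pad H(K) = fb 2d to 4 bytes: K' = fb 2d 00 00.

fb2d0000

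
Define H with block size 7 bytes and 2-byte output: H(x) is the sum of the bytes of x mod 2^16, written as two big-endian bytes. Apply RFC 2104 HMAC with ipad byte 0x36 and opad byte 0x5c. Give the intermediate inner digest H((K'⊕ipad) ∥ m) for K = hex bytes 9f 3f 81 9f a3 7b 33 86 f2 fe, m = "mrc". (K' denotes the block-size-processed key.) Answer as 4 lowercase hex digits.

Key hex bytes 9f 3f 81 9f a3 7b 33 86 f2 fe is 10 bytes > B = 7, so hash it first: H(key) = 05 c5, then zero-pad to 7 bytes: K' = 05 c5 00 00 00 00 00.
K' ⊕ ipad = 33 f3 36 36 36 36 36.
Inner input = 33 f3 36 36 36 36 36 ∥ 6d 72 63.
Inner hash: sum = 51+243+54+54+54+54+54+109+114+99 = 886 → 03 76.

0376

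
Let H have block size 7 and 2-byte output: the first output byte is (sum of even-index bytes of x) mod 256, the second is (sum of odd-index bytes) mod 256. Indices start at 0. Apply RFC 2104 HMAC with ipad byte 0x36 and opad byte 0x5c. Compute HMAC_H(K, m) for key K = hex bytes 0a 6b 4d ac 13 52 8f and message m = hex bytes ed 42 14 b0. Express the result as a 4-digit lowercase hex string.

Key hex bytes 0a 6b 4d ac 13 52 8f is exactly B = 7 bytes: K' = 0a 6b 4d ac 13 52 8f.
K' ⊕ ipad = 3c 5d 7b 9a 25 64 b9.  K' ⊕ opad = 56 37 11 f0 4f 0e d3.
Inner input = (K'⊕ipad) ∥ m = 3c 5d 7b 9a 25 64 b9 ∥ ed 42 14 b0.
Inner hash: even-index sum = 647 mod 256 = 135; odd-index sum = 604 mod 256 = 92 → 87 5c.
Outer input = (K'⊕opad) ∥ inner = 56 37 11 f0 4f 0e d3 ∥ 87 5c.
Outer hash (tag): even-index sum = 485 mod 256 = 229; odd-index sum = 444 mod 256 = 188 → e5 bc.

e5bc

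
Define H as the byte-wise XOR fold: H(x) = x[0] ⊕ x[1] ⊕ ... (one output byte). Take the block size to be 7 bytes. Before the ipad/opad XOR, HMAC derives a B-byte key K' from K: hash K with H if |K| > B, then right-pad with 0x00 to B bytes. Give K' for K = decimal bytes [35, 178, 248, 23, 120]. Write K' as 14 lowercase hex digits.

Key decimal bytes [35, 178, 248, 23, 120] = 23 b2 f8 17 78 is 5 bytes ≤ B = 7; zero-pad to 7 bytes: K' = 23 b2 f8 17 78 00 00.

23b2f817780000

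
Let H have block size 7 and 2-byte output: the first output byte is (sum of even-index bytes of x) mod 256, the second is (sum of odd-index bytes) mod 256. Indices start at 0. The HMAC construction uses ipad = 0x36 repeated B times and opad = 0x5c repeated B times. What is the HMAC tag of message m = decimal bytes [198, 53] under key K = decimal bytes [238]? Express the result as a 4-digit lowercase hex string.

2ec3

Key decimal bytes [238] = ee is 1 byte ≤ B = 7; zero-pad to 7 bytes: K' = ee 00 00 00 00 00 00.
K' ⊕ ipad = d8 36 36 36 36 36 36.  K' ⊕ opad = b2 5c 5c 5c 5c 5c 5c.
Inner input = (K'⊕ipad) ∥ m = d8 36 36 36 36 36 36 ∥ c6 35.
Inner hash: even-index sum = 431 mod 256 = 175; odd-index sum = 360 mod 256 = 104 → af 68.
Outer input = (K'⊕opad) ∥ inner = b2 5c 5c 5c 5c 5c 5c ∥ af 68.
Outer hash (tag): even-index sum = 558 mod 256 = 46; odd-index sum = 451 mod 256 = 195 → 2e c3.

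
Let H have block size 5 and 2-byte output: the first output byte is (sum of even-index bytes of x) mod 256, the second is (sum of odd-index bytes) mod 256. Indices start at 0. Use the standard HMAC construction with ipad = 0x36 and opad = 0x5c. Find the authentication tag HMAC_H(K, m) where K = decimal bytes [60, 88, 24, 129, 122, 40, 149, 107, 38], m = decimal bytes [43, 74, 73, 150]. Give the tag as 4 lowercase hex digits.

Key decimal bytes [60, 88, 24, 129, 122, 40, 149, 107, 38] = 3c 58 18 81 7a 28 95 6b 26 is 9 bytes > B = 5, so hash it first: H(key) = 89 6c, then zero-pad to 5 bytes: K' = 89 6c 00 00 00.
K' ⊕ ipad = bf 5a 36 36 36.  K' ⊕ opad = d5 30 5c 5c 5c.
Inner input = (K'⊕ipad) ∥ m = bf 5a 36 36 36 ∥ 2b 4a 49 96.
Inner hash: even-index sum = 523 mod 256 = 11; odd-index sum = 260 mod 256 = 4 → 0b 04.
Outer input = (K'⊕opad) ∥ inner = d5 30 5c 5c 5c ∥ 0b 04.
Outer hash (tag): even-index sum = 401 mod 256 = 145; odd-index sum = 151 mod 256 = 151 → 91 97.

9197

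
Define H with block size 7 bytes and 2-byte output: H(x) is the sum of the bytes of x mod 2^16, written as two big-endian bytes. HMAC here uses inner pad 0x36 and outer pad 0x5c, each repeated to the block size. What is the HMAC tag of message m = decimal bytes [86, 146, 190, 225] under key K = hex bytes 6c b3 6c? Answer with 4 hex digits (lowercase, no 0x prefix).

Key hex bytes 6c b3 6c is 3 bytes ≤ B = 7; zero-pad to 7 bytes: K' = 6c b3 6c 00 00 00 00.
K' ⊕ ipad = 5a 85 5a 36 36 36 36.  K' ⊕ opad = 30 ef 30 5c 5c 5c 5c.
Inner input = (K'⊕ipad) ∥ m = 5a 85 5a 36 36 36 36 ∥ 56 92 be e1.
Inner hash: sum = 90+133+90+54+54+54+54+86+146+190+225 = 1176 → 04 98.
Outer input = (K'⊕opad) ∥ inner = 30 ef 30 5c 5c 5c 5c ∥ 04 98.
Outer hash (tag): sum = 48+239+48+92+92+92+92+4+152 = 859 → 03 5b.

035b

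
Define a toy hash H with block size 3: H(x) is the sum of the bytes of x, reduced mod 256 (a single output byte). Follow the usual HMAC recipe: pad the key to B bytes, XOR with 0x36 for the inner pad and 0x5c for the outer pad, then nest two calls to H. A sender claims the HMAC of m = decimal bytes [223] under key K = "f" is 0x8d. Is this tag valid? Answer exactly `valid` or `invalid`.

valid

Key "f" = 66 is 1 byte ≤ B = 3; zero-pad to 3 bytes: K' = 66 00 00.
K' ⊕ ipad = 50 36 36; K' ⊕ opad = 3a 5c 5c.
Inner hash: sum = 80+54+54+223 = 411; mod 256 = 155 → 9b.
Outer hash (recomputed tag): sum = 58+92+92+155 = 397; mod 256 = 141 → 8d.
Recomputed tag = 8d; claimed = 8d → match.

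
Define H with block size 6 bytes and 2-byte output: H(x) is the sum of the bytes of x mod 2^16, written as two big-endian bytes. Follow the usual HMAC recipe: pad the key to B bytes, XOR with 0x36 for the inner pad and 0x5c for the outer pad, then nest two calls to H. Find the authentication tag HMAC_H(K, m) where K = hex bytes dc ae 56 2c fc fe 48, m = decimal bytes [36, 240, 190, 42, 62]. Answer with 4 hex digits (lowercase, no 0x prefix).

0299

Key hex bytes dc ae 56 2c fc fe 48 is 7 bytes > B = 6, so hash it first: H(key) = 04 4e, then zero-pad to 6 bytes: K' = 04 4e 00 00 00 00.
K' ⊕ ipad = 32 78 36 36 36 36.  K' ⊕ opad = 58 12 5c 5c 5c 5c.
Inner input = (K'⊕ipad) ∥ m = 32 78 36 36 36 36 ∥ 24 f0 be 2a 3e.
Inner hash: sum = 50+120+54+54+54+54+36+240+190+42+62 = 956 → 03 bc.
Outer input = (K'⊕opad) ∥ inner = 58 12 5c 5c 5c 5c ∥ 03 bc.
Outer hash (tag): sum = 88+18+92+92+92+92+3+188 = 665 → 02 99.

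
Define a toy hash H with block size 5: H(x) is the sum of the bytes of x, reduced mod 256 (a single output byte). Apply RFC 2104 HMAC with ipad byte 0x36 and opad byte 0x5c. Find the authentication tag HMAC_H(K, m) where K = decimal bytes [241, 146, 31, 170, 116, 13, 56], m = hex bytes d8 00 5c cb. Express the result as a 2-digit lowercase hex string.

d3

Key decimal bytes [241, 146, 31, 170, 116, 13, 56] = f1 92 1f aa 74 0d 38 is 7 bytes > B = 5, so hash it first: H(key) = 05, then zero-pad to 5 bytes: K' = 05 00 00 00 00.
K' ⊕ ipad = 33 36 36 36 36.  K' ⊕ opad = 59 5c 5c 5c 5c.
Inner input = (K'⊕ipad) ∥ m = 33 36 36 36 36 ∥ d8 00 5c cb.
Inner hash: sum = 51+54+54+54+54+216+0+92+203 = 778; mod 256 = 10 → 0a.
Outer input = (K'⊕opad) ∥ inner = 59 5c 5c 5c 5c ∥ 0a.
Outer hash (tag): sum = 89+92+92+92+92+10 = 467; mod 256 = 211 → d3.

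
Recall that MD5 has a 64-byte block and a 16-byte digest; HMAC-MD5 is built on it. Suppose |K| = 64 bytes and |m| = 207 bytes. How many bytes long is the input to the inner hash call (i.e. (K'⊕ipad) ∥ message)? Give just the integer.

Key is 64 ≤ 64 bytes, zero-padded: |K'| = 64.
Inner input = (K'⊕ipad) ∥ m → 64 + 207 = 271 bytes.

271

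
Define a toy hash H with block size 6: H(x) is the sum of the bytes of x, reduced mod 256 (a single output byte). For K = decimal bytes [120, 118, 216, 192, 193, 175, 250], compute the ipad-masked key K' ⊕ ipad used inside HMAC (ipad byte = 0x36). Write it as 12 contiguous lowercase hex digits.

c63636363636

Key decimal bytes [120, 118, 216, 192, 193, 175, 250] = 78 76 d8 c0 c1 af fa is 7 bytes > B = 6, so hash it first: H(key) = f0, then zero-pad to 6 bytes: K' = f0 00 00 00 00 00.
XOR each byte with 0x36: f0⊕36=c6, 00⊕36=36, 00⊕36=36, 00⊕36=36, 00⊕36=36, 00⊕36=36.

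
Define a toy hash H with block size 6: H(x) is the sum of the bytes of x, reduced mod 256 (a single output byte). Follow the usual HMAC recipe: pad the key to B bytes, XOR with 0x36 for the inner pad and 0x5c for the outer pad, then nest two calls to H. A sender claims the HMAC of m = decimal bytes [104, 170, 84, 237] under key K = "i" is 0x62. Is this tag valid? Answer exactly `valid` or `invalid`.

invalid

Key "i" = 69 is 1 byte ≤ B = 6; zero-pad to 6 bytes: K' = 69 00 00 00 00 00.
K' ⊕ ipad = 5f 36 36 36 36 36; K' ⊕ opad = 35 5c 5c 5c 5c 5c.
Inner hash: sum = 95+54+54+54+54+54+104+170+84+237 = 960; mod 256 = 192 → c0.
Outer hash (recomputed tag): sum = 53+92+92+92+92+92+192 = 705; mod 256 = 193 → c1.
Recomputed tag = c1; claimed = 62 → mismatch.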